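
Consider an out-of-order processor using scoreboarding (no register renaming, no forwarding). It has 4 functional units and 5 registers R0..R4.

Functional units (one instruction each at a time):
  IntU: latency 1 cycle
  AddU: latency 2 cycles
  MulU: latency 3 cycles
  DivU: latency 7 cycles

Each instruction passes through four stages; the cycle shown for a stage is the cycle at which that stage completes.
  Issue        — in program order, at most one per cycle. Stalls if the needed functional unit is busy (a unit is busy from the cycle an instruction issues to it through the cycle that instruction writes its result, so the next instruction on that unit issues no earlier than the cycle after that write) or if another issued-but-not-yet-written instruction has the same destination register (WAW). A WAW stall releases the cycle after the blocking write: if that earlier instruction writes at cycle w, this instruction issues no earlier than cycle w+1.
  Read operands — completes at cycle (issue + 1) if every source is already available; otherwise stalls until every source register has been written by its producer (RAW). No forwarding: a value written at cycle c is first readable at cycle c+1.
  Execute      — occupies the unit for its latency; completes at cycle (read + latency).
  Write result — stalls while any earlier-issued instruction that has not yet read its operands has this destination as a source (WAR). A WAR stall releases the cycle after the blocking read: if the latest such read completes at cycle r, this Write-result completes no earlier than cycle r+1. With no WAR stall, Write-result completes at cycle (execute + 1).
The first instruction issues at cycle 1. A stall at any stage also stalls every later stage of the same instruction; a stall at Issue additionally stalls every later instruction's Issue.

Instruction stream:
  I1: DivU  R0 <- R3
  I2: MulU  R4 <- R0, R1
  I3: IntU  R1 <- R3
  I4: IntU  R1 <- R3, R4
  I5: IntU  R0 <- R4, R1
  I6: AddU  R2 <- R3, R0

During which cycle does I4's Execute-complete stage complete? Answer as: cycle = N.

I1  is:1  ro:2  ex:9  wr:10
I2  is:2  ro:11  ex:14  wr:15  — RAW R0: wait I1 write@10
I3  is:3  ro:4  ex:5  wr:12  — WAR R1: wait I2 read@11
I4  is:13  ro:16  ex:17  wr:18  — struct: IntU busy until I3 writes@12, RAW R4: wait I2 write@15
I5  is:19  ro:20  ex:21  wr:22  — struct: IntU busy until I4 writes@18
I6  is:20  ro:23  ex:25  wr:26  — RAW R0: wait I5 write@22

cycle = 17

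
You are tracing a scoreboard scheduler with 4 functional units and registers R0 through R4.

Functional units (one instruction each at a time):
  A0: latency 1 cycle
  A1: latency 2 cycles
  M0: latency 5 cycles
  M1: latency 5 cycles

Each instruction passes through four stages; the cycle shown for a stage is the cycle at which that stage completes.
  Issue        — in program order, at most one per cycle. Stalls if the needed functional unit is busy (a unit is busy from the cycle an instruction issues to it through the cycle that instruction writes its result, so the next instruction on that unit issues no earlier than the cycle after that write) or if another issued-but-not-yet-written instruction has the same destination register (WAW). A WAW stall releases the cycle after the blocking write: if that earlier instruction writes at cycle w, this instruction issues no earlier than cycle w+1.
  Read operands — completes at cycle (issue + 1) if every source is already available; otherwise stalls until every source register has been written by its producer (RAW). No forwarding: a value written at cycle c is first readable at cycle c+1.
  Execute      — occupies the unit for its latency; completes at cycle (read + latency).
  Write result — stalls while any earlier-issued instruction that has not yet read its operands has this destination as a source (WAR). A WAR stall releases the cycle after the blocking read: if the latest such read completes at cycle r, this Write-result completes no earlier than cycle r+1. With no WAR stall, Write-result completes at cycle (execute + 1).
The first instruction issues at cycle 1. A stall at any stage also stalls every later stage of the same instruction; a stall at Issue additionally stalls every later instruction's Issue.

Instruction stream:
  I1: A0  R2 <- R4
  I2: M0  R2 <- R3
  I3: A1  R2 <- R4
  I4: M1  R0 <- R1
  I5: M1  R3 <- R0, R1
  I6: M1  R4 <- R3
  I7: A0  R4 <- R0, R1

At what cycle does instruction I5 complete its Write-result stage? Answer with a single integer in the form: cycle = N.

cycle = 29

cycle 1: I1→A0
cycle 2: I1 RO
cycle 3: I1 EX
cycle 4: I1 WR R2
cycle 5: I2→M0
cycle 6: I2 RO
cycle 11: I2 EX
cycle 12: I2 WR R2
cycle 13: I3→A1
cycle 14: I3 RO, I4→M1
cycle 15: I4 RO
cycle 16: I3 EX
cycle 17: I3 WR R2
cycle 20: I4 EX
cycle 21: I4 WR R0
cycle 22: I5→M1
cycle 23: I5 RO
cycle 28: I5 EX
cycle 29: I5 WR R3
cycle 30: I6→M1
cycle 31: I6 RO
cycle 36: I6 EX
cycle 37: I6 WR R4
cycle 38: I7→A0
cycle 39: I7 RO
cycle 40: I7 EX
cycle 41: I7 WR R4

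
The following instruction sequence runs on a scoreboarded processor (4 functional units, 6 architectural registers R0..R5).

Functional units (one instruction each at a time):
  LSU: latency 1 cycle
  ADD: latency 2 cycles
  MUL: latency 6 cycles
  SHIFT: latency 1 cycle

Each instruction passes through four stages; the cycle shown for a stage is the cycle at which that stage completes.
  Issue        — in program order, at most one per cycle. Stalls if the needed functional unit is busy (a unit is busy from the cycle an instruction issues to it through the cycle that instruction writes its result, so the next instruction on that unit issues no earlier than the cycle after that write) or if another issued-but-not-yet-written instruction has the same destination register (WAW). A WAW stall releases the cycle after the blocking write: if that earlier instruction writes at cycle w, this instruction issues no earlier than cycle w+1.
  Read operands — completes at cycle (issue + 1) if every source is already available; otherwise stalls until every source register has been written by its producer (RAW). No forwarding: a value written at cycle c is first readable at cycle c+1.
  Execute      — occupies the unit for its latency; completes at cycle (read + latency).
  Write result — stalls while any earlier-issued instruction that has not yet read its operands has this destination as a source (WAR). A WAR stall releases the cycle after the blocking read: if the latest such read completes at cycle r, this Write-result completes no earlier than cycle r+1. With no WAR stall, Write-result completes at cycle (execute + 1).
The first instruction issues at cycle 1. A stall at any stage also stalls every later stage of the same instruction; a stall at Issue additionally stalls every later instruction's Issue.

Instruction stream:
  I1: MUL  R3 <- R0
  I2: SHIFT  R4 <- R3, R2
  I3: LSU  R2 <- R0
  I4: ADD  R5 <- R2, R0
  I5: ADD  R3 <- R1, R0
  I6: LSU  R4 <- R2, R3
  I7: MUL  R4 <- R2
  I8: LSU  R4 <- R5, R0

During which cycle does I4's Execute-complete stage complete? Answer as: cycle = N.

cycle = 14

[1] I1→MUL
[2] I1 RO; I2→SHIFT
[3] I3→LSU
[4] I3 RO; I4→ADD
[5] I3 EX
[8] I1 EX
[9] I1 WR R3
[10] I2 RO
[11] I2 EX; I3 WR R2
[12] I2 WR R4; I4 RO
[14] I4 EX
[15] I4 WR R5
[16] I5→ADD
[17] I5 RO; I6→LSU
[19] I5 EX
[20] I5 WR R3
[21] I6 RO
[22] I6 EX
[23] I6 WR R4
[24] I7→MUL
[25] I7 RO
[31] I7 EX
[32] I7 WR R4
[33] I8→LSU
[34] I8 RO
[35] I8 EX
[36] I8 WR R4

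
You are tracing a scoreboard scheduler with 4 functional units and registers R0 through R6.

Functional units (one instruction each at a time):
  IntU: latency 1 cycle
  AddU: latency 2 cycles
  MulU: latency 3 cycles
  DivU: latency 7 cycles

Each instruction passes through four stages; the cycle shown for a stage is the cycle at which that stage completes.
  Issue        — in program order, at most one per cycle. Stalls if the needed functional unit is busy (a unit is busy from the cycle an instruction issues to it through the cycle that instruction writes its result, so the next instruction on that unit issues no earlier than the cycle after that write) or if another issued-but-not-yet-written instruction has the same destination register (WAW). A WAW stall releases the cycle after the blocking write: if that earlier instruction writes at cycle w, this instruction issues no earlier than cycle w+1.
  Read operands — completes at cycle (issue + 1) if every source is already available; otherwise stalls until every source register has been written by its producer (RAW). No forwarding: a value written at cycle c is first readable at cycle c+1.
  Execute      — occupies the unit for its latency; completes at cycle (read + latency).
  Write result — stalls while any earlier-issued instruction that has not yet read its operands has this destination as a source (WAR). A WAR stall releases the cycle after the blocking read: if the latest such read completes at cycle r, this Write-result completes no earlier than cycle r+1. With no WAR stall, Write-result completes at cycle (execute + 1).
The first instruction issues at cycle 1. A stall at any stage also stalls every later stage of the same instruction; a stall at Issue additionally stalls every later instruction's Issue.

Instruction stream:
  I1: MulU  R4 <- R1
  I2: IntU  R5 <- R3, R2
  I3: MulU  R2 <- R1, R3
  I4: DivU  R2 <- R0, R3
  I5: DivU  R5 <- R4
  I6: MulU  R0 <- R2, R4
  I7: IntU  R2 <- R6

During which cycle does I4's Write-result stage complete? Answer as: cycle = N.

cycle 1: I1 issues→MulU
cycle 2: I1 reads · I2 issues→IntU
cycle 3: I2 reads
cycle 4: I2 exec-done
cycle 5: I1 exec-done · I2 writes R5
cycle 6: I1 writes R4
cycle 7: I3 issues→MulU
cycle 8: I3 reads
cycle 11: I3 exec-done
cycle 12: I3 writes R2
cycle 13: I4 issues→DivU
cycle 14: I4 reads
cycle 21: I4 exec-done
cycle 22: I4 writes R2
cycle 23: I5 issues→DivU
cycle 24: I5 reads · I6 issues→MulU
cycle 25: I6 reads · I7 issues→IntU
cycle 26: I7 reads
cycle 27: I7 exec-done
cycle 28: I6 exec-done · I7 writes R2
cycle 29: I6 writes R0
cycle 31: I5 exec-done
cycle 32: I5 writes R5

cycle = 22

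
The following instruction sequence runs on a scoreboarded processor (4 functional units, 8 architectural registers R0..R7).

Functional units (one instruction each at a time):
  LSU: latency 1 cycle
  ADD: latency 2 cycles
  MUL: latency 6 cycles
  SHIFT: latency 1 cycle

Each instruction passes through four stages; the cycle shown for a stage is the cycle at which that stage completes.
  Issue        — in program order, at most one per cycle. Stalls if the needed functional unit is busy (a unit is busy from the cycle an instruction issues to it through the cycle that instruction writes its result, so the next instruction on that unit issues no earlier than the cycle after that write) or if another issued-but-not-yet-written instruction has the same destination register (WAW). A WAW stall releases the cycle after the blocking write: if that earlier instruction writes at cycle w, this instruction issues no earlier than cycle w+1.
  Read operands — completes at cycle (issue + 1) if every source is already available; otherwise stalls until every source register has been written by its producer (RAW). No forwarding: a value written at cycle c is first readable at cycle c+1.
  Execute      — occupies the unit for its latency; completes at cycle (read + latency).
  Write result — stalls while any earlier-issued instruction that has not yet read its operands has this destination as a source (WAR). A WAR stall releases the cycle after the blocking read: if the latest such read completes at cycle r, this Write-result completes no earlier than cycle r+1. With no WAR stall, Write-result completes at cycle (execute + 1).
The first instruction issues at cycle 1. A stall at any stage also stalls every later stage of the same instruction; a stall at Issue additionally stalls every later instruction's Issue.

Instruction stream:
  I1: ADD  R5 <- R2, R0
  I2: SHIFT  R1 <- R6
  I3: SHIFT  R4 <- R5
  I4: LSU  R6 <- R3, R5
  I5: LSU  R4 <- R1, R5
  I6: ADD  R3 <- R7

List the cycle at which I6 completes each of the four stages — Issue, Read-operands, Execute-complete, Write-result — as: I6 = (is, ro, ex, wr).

  I1 | 1 | 2 | 4 | 5
  I2 | 2 | 3 | 4 | 5
  I3 | 6 | 7 | 8 | 9   struct: SHIFT busy until I2 writes@5
  I4 | 7 | 8 | 9 | 10
  I5 | 11 | 12 | 13 | 14   struct: LSU busy until I4 writes@10
  I6 | 12 | 13 | 15 | 16

I6 = (12, 13, 15, 16)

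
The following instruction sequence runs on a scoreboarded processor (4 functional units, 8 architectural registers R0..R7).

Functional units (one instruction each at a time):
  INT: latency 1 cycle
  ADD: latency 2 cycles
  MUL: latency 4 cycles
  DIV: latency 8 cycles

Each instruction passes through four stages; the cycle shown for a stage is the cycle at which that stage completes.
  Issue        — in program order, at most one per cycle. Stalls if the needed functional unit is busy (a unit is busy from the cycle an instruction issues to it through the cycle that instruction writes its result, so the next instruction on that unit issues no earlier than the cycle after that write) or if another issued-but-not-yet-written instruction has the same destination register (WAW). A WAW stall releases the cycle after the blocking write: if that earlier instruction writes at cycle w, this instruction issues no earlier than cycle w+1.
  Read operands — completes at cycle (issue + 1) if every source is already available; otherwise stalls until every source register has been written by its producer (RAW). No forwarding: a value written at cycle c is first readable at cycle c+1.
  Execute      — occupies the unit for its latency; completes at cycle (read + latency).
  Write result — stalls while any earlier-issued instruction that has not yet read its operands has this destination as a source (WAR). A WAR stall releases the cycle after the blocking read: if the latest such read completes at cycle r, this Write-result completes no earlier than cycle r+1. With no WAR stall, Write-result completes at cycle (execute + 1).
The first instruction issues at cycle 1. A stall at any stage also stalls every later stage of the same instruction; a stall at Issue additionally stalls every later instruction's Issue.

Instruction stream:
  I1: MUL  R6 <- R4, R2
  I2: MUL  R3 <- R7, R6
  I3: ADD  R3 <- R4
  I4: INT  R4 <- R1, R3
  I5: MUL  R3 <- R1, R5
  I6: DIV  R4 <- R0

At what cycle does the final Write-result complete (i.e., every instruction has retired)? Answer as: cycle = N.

  I1 | 1 | 2 | 6 | 7
  I2 | 8 | 9 | 13 | 14   struct: MUL busy until I1 writes@7
  I3 | 15 | 16 | 18 | 19   WAW R3: wait I2 write@14
  I4 | 16 | 20 | 21 | 22   RAW R3: wait I3 write@19
  I5 | 20 | 21 | 25 | 26   WAW R3: wait I3 write@19
  I6 | 23 | 24 | 32 | 33   WAW R4: wait I4 write@22

cycle = 33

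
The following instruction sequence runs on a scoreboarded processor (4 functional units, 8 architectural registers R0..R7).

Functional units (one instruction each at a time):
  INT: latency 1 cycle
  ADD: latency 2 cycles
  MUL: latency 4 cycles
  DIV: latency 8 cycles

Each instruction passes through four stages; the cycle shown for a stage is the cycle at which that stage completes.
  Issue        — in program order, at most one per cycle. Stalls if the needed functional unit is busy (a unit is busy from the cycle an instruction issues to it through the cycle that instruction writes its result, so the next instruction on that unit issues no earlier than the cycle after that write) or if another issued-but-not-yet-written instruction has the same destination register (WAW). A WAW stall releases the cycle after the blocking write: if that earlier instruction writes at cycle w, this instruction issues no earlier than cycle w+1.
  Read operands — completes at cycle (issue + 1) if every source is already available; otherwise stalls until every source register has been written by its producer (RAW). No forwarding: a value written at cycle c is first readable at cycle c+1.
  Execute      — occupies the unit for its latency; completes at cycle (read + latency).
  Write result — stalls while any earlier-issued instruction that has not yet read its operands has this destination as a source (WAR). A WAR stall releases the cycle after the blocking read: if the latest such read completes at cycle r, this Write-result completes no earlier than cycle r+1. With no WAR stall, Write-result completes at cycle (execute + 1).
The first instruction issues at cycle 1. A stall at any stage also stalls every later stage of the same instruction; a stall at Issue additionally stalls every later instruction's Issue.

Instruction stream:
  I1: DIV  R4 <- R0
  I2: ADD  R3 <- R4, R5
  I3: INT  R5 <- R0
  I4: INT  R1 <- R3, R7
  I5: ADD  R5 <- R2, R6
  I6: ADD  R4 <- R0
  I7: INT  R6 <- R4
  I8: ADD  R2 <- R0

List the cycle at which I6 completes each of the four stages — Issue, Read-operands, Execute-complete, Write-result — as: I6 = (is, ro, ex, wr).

I6 = (21, 22, 24, 25)

t=1  I1→DIV
t=2  I1 RO · I2→ADD
t=3  I3→INT
t=4  I3 RO
t=5  I3 EX
t=10  I1 EX
t=11  I1 WR R4
t=12  I2 RO
t=13  I3 WR R5
t=14  I2 EX · I4→INT
t=15  I2 WR R3
t=16  I4 RO · I5→ADD
t=17  I4 EX · I5 RO
t=18  I4 WR R1
t=19  I5 EX
t=20  I5 WR R5
t=21  I6→ADD
t=22  I6 RO · I7→INT
t=24  I6 EX
t=25  I6 WR R4
t=26  I7 RO · I8→ADD
t=27  I7 EX · I8 RO
t=28  I7 WR R6
t=29  I8 EX
t=30  I8 WR R2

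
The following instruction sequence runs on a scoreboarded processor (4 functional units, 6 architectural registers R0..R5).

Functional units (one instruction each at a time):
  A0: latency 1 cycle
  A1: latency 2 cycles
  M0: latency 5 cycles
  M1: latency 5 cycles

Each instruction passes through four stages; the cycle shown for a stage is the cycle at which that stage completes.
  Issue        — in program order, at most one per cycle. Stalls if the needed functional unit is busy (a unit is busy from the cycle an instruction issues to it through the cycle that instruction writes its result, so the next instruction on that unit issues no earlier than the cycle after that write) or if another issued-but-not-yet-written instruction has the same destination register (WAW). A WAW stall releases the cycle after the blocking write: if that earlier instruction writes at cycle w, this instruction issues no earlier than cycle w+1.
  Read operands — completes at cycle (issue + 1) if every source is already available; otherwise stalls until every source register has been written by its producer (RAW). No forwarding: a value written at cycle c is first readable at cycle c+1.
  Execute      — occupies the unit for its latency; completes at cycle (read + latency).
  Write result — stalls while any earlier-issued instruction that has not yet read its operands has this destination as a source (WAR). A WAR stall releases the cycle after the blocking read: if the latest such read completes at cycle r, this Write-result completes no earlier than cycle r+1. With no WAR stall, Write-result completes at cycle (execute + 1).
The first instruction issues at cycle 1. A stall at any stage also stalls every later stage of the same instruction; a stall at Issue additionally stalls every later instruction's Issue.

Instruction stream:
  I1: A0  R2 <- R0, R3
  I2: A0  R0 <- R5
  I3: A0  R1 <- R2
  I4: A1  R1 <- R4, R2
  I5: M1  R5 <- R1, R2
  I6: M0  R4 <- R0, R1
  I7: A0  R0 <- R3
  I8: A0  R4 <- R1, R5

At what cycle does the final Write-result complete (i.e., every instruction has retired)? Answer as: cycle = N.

I1: IS=1 RO=2 EX=3 WR=4
I2: IS=5 RO=6 EX=7 WR=8  [struct: A0 busy until I1 writes@4]
I3: IS=9 RO=10 EX=11 WR=12  [struct: A0 busy until I2 writes@8]
I4: IS=13 RO=14 EX=16 WR=17  [WAW R1: wait I3 write@12]
I5: IS=14 RO=18 EX=23 WR=24  [RAW R1: wait I4 write@17]
I6: IS=15 RO=18 EX=23 WR=24  [RAW R1: wait I4 write@17]
I7: IS=16 RO=17 EX=18 WR=19
I8: IS=25 RO=26 EX=27 WR=28  [WAW R4: wait I6 write@24]

cycle = 28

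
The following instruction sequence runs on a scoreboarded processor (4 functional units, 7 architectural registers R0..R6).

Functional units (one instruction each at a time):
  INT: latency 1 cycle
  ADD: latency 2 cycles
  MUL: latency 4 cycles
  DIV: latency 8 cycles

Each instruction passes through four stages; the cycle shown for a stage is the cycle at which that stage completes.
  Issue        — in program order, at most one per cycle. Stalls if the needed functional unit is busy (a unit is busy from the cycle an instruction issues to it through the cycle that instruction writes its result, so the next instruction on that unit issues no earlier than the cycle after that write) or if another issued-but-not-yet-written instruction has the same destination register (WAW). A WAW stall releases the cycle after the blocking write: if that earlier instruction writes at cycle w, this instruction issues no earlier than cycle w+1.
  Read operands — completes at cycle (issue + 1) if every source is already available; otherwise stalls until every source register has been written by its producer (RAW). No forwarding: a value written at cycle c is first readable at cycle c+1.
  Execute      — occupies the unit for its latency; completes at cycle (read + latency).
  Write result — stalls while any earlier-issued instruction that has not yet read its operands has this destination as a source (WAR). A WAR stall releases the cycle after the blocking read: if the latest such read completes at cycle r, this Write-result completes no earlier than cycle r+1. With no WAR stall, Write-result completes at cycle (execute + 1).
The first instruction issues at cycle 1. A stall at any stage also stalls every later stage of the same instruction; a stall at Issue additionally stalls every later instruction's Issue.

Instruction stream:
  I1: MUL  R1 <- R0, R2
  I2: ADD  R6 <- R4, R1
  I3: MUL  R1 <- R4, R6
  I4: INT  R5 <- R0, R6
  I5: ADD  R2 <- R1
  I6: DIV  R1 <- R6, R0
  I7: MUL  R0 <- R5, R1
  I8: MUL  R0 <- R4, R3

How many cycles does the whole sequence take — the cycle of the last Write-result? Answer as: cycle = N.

cycle 1: I1 issues→MUL
cycle 2: I1 reads; I2 issues→ADD
cycle 6: I1 exec-done
cycle 7: I1 writes R1
cycle 8: I2 reads; I3 issues→MUL
cycle 9: I4 issues→INT
cycle 10: I2 exec-done
cycle 11: I2 writes R6
cycle 12: I3 reads; I4 reads; I5 issues→ADD
cycle 13: I4 exec-done
cycle 14: I4 writes R5
cycle 16: I3 exec-done
cycle 17: I3 writes R1
cycle 18: I5 reads; I6 issues→DIV
cycle 19: I6 reads; I7 issues→MUL
cycle 20: I5 exec-done
cycle 21: I5 writes R2
cycle 27: I6 exec-done
cycle 28: I6 writes R1
cycle 29: I7 reads
cycle 33: I7 exec-done
cycle 34: I7 writes R0
cycle 35: I8 issues→MUL
cycle 36: I8 reads
cycle 40: I8 exec-done
cycle 41: I8 writes R0

cycle = 41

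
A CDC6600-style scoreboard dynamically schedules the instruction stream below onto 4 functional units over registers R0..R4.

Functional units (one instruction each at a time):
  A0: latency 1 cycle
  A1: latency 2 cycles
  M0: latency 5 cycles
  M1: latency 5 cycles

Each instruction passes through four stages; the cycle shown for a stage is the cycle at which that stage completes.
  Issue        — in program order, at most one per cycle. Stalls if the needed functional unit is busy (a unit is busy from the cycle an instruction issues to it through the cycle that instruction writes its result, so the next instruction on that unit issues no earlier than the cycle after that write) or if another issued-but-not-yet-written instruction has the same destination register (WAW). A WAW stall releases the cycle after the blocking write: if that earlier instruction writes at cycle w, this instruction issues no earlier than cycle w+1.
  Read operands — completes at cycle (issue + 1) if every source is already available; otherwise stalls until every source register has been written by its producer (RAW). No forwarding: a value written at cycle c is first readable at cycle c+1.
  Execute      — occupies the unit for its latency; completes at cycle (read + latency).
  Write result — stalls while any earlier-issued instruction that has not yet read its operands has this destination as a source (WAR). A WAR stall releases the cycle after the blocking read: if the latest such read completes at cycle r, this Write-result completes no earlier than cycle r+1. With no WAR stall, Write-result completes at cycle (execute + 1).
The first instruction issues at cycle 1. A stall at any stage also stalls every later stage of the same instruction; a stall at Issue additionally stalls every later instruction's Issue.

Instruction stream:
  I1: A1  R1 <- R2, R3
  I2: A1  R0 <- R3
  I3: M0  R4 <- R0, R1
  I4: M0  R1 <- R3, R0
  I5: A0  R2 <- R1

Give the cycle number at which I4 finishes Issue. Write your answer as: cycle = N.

[1] issue I1 (A1)
[2] I1 read-ops
[4] I1 finished on A1
[5] I1→R1
[6] issue I2 (A1)
[7] I2 read-ops; issue I3 (M0)
[9] I2 finished on A1
[10] I2→R0
[11] I3 read-ops
[16] I3 finished on M0
[17] I3→R4
[18] issue I4 (M0)
[19] I4 read-ops; issue I5 (A0)
[24] I4 finished on M0
[25] I4→R1
[26] I5 read-ops
[27] I5 finished on A0
[28] I5→R2

cycle = 18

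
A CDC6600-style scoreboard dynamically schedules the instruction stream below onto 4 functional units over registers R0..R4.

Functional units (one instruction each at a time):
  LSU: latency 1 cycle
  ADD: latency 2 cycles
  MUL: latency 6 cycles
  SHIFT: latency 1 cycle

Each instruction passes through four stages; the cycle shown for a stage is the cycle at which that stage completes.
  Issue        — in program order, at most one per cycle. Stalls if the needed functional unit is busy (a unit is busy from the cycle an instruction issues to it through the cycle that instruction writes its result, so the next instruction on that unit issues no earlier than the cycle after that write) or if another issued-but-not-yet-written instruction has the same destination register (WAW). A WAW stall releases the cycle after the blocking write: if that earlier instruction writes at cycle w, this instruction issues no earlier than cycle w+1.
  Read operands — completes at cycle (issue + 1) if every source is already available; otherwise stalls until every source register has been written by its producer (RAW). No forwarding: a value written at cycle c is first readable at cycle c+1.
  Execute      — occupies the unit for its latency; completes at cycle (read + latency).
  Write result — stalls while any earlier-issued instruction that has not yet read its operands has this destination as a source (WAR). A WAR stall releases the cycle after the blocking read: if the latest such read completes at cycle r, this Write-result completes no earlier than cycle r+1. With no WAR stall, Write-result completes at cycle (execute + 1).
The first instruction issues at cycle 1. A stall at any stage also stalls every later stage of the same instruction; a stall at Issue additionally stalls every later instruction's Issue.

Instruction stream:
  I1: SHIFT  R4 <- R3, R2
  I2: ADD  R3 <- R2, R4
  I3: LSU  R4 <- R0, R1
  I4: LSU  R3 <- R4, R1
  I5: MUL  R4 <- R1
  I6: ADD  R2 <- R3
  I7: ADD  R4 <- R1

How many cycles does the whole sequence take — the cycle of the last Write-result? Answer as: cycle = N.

cycle 1: issue I1 (SHIFT)
cycle 2: I1 read-ops · issue I2 (ADD)
cycle 3: I1 finished on SHIFT
cycle 4: I1→R4
cycle 5: I2 read-ops · issue I3 (LSU)
cycle 6: I3 read-ops
cycle 7: I2 finished on ADD · I3 finished on LSU
cycle 8: I2→R3 · I3→R4
cycle 9: issue I4 (LSU)
cycle 10: I4 read-ops · issue I5 (MUL)
cycle 11: I4 finished on LSU · I5 read-ops · issue I6 (ADD)
cycle 12: I4→R3
cycle 13: I6 read-ops
cycle 15: I6 finished on ADD
cycle 16: I6→R2
cycle 17: I5 finished on MUL
cycle 18: I5→R4
cycle 19: issue I7 (ADD)
cycle 20: I7 read-ops
cycle 22: I7 finished on ADD
cycle 23: I7→R4

cycle = 23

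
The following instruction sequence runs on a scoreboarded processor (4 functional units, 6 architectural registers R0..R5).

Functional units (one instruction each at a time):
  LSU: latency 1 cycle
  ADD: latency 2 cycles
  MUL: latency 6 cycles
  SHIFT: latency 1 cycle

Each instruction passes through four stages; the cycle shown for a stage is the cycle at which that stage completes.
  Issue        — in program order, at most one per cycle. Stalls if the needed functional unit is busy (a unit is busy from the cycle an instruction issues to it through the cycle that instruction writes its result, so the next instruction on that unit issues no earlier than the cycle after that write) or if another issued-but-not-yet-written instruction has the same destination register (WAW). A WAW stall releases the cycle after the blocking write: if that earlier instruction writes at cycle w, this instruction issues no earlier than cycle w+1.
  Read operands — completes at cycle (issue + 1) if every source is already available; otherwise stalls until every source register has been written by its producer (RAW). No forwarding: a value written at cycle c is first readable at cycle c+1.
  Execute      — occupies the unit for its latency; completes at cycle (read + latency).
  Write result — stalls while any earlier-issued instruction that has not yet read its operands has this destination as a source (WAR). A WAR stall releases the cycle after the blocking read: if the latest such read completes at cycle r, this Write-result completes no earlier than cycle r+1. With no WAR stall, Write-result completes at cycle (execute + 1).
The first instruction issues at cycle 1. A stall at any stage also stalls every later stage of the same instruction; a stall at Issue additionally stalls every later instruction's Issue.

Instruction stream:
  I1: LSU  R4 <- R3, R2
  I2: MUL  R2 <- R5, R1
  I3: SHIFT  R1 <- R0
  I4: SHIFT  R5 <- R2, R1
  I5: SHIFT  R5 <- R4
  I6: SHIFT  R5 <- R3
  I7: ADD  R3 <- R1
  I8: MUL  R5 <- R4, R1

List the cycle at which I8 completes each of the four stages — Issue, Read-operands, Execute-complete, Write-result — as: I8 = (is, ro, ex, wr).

I1 -> (1, 2, 3, 4)
I2 -> (2, 3, 9, 10)
I3 -> (3, 4, 5, 6)
I4 -> (7, 11, 12, 13)  // struct: SHIFT busy until I3 writes@6, RAW R2: wait I2 write@10
I5 -> (14, 15, 16, 17)  // struct: SHIFT busy until I4 writes@13
I6 -> (18, 19, 20, 21)  // struct: SHIFT busy until I5 writes@17
I7 -> (19, 20, 22, 23)
I8 -> (22, 23, 29, 30)  // WAW R5: wait I6 write@21

I8 = (22, 23, 29, 30)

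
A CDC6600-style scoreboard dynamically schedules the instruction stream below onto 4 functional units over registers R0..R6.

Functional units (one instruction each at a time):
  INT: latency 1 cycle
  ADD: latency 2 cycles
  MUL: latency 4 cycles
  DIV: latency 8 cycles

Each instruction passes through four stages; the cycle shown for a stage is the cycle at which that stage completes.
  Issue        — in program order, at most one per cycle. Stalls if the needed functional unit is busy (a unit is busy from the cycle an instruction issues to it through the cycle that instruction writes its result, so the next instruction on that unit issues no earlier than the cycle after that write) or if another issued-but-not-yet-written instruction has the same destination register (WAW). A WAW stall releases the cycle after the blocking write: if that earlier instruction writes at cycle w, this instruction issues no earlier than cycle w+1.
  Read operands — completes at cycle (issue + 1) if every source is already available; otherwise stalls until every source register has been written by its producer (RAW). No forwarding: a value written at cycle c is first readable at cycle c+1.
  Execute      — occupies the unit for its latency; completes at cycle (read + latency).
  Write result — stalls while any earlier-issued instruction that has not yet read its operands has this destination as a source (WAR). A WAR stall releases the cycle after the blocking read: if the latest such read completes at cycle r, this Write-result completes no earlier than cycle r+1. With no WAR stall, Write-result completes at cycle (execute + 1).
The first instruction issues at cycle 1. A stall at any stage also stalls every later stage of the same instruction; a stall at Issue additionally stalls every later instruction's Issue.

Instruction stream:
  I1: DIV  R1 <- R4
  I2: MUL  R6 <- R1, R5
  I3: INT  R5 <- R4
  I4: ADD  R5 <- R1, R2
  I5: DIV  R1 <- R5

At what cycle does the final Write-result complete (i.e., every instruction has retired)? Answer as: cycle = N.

cycle = 28

I1: IS=1 RO=2 EX=10 WR=11
I2: IS=2 RO=12 EX=16 WR=17  [RAW R1: wait I1 write@11]
I3: IS=3 RO=4 EX=5 WR=13  [WAR R5: wait I2 read@12]
I4: IS=14 RO=15 EX=17 WR=18  [WAW R5: wait I3 write@13]
I5: IS=15 RO=19 EX=27 WR=28  [RAW R5: wait I4 write@18]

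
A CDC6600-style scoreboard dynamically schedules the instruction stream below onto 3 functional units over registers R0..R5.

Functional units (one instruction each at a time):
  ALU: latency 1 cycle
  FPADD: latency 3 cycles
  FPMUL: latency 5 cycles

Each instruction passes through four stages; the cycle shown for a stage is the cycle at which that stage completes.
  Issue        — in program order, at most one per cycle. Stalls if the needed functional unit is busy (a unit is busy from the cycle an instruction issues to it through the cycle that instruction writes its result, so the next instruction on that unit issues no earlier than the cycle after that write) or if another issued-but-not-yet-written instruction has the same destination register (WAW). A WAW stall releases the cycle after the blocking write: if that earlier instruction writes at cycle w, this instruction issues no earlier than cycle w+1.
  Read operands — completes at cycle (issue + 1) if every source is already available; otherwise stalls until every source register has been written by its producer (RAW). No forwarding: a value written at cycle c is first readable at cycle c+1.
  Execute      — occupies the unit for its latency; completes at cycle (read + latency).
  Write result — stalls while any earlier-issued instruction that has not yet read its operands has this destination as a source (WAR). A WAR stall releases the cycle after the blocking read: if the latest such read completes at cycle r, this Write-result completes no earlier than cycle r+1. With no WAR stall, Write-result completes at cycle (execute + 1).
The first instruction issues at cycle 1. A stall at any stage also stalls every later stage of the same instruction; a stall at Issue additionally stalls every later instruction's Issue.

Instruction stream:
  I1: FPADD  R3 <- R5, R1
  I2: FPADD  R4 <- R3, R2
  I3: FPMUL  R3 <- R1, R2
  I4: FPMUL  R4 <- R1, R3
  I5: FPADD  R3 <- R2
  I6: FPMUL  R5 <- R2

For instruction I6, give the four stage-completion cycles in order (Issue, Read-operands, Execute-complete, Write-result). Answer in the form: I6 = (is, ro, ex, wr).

I6 = (24, 25, 30, 31)

cycle 1: I1→FPADD
cycle 2: I1 RO
cycle 5: I1 EX
cycle 6: I1 WR R3
cycle 7: I2→FPADD
cycle 8: I2 RO | I3→FPMUL
cycle 9: I3 RO
cycle 11: I2 EX
cycle 12: I2 WR R4
cycle 14: I3 EX
cycle 15: I3 WR R3
cycle 16: I4→FPMUL
cycle 17: I4 RO | I5→FPADD
cycle 18: I5 RO
cycle 21: I5 EX
cycle 22: I4 EX | I5 WR R3
cycle 23: I4 WR R4
cycle 24: I6→FPMUL
cycle 25: I6 RO
cycle 30: I6 EX
cycle 31: I6 WR R5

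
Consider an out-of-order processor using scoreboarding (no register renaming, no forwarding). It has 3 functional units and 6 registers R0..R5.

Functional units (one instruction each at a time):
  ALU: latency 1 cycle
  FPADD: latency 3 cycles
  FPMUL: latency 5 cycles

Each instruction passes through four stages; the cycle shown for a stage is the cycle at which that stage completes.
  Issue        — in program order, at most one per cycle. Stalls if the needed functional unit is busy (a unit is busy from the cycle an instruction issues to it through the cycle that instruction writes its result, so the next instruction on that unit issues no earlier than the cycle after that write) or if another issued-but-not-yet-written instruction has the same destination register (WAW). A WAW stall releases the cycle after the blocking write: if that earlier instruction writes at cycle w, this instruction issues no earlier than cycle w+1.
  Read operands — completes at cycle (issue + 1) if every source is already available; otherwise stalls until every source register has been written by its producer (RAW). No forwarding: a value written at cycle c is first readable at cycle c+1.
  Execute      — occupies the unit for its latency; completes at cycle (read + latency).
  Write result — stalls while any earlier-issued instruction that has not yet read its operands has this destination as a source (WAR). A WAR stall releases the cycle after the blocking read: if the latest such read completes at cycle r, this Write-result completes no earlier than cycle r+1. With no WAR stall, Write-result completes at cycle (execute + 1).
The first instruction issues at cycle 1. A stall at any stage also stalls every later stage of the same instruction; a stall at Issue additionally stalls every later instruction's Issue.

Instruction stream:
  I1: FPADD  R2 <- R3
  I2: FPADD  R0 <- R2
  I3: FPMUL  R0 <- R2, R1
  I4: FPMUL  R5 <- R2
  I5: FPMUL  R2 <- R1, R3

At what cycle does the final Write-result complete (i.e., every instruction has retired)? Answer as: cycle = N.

c1: I1→FPADD
c2: I1 RO
c5: I1 EX
c6: I1 WR R2
c7: I2→FPADD
c8: I2 RO
c11: I2 EX
c12: I2 WR R0
c13: I3→FPMUL
c14: I3 RO
c19: I3 EX
c20: I3 WR R0
c21: I4→FPMUL
c22: I4 RO
c27: I4 EX
c28: I4 WR R5
c29: I5→FPMUL
c30: I5 RO
c35: I5 EX
c36: I5 WR R2

cycle = 36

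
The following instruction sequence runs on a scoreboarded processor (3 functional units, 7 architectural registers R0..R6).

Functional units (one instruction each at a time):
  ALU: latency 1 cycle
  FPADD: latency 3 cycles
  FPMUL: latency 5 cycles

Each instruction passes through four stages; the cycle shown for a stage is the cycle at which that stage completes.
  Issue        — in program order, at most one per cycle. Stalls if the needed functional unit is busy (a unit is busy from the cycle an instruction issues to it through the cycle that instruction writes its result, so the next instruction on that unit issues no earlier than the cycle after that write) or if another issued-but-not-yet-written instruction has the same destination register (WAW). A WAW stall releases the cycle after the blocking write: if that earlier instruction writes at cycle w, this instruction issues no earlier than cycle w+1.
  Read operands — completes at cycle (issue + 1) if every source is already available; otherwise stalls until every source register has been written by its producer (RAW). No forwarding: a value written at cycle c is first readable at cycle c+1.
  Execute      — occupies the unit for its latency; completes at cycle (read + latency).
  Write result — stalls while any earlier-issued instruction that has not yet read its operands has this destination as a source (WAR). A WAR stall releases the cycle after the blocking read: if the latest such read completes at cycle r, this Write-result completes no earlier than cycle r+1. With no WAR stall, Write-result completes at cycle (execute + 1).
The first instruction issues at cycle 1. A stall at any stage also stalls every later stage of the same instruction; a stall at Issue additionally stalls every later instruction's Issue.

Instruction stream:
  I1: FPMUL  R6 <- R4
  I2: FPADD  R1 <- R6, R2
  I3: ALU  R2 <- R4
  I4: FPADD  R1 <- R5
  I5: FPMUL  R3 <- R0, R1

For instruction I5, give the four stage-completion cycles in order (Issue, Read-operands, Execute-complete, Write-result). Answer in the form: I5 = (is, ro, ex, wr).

[1] issue I1 (FPMUL)
[2] I1 read-ops; issue I2 (FPADD)
[3] issue I3 (ALU)
[4] I3 read-ops
[5] I3 finished on ALU
[7] I1 finished on FPMUL
[8] I1→R6
[9] I2 read-ops
[10] I3→R2
[12] I2 finished on FPADD
[13] I2→R1
[14] issue I4 (FPADD)
[15] I4 read-ops; issue I5 (FPMUL)
[18] I4 finished on FPADD
[19] I4→R1
[20] I5 read-ops
[25] I5 finished on FPMUL
[26] I5→R3

I5 = (15, 20, 25, 26)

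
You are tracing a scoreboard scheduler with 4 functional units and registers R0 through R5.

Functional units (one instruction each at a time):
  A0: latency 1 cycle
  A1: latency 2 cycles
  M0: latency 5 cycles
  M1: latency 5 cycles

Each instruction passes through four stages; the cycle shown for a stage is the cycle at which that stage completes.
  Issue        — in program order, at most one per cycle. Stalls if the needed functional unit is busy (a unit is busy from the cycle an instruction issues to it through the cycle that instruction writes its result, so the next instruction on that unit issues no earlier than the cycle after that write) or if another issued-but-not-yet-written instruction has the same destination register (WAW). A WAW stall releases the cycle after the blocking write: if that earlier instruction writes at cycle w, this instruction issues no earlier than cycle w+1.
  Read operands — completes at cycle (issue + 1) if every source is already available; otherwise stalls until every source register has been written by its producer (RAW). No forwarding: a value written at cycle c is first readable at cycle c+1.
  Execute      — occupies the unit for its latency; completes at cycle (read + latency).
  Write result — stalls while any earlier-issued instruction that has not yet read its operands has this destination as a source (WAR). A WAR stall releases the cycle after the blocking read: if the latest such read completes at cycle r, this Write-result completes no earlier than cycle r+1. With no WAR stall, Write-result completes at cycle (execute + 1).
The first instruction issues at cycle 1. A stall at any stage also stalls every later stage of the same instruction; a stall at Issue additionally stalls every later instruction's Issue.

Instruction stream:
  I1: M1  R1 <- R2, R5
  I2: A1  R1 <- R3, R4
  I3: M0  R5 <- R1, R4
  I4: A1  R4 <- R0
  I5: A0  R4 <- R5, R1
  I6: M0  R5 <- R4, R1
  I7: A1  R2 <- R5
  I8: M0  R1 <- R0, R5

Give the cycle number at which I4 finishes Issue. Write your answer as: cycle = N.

cycle = 14

[I1] 1/2/7/8
[I2] 9/10/12/13  (WAW R1: wait I1 write@8)
[I3] 10/14/19/20  (RAW R1: wait I2 write@13)
[I4] 14/15/17/18  (struct: A1 busy until I2 writes@13)
[I5] 19/21/22/23  (WAW R4: wait I4 write@18; RAW R5: wait I3 write@20)
[I6] 21/24/29/30  (struct: M0 busy until I3 writes@20; RAW R4: wait I5 write@23)
[I7] 22/31/33/34  (RAW R5: wait I6 write@30)
[I8] 31/32/37/38  (struct: M0 busy until I6 writes@30)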